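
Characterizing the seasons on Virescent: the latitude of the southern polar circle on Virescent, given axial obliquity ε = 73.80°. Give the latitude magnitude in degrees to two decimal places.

The polar circle is the lowest latitude that experiences at least one full rotation of continuous darkness at the northern-summer solstice; it lies at |φ| = 90° − ε = 90° − 73.80° = 16.20°.

16.20°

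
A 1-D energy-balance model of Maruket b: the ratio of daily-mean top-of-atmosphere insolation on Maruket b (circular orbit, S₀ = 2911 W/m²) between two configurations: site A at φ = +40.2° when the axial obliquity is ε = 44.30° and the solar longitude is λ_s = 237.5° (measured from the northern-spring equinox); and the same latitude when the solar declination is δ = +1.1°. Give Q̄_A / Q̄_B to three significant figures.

— Configuration A (φ=+40.2°):
Solar declination: sin δ = sin ε · sin λ_s = sin 44.30° × sin 237.5° = -0.58904, so δ = -36.089°.
cos H₀ = −tan(+40.2°) tan(-36.089°) = 0.6160, H₀ = 0.9072 rad.
Bracket: H₀ sin φ sin δ + cos φ cos δ sin H₀ = 0.9072×0.64546×-0.58904 + 0.76380×0.80811×0.78776 = -0.344919 + 0.486233 = 0.141314.
Q̄ = (S₀/π) × [bracket] = (2911/π) × 0.141314 = 130.94 W/m².
— Configuration B (φ=+40.2°):
cos H₀ = −tan(+40.2°) tan(+1.100°) = -0.0162, H₀ = 1.5870 rad.
Bracket: H₀ sin φ sin δ + cos φ cos δ sin H₀ = 1.5870×0.64546×0.01920 + 0.76380×0.99982×0.99987 = 0.019667 + 0.763563 = 0.783230.
Q̄ = (S₀/π) × [bracket] = (2911/π) × 0.783230 = 725.74 W/m².
Ratio Q̄_A / Q̄_B = 130.94 / 725.74 = 0.1804.

Q̄_A / Q̄_B ≈ 0.180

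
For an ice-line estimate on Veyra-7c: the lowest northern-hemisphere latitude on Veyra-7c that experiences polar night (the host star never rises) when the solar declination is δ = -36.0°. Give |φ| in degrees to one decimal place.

Polar night requires cos H₀ = −tan φ tan δ ≥ 1, i.e. tan φ tan δ ≤ −1.
The boundary is |tan φ| · |tan δ| = 1, so |φ| = 90° − |δ| = 90° − 36.0° = 54.0° in the northern hemisphere.

|φ| = 54.0°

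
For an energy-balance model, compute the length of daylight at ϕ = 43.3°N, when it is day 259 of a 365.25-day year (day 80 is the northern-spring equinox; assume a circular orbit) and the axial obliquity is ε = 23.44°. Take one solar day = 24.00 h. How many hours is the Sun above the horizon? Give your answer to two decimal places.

Solar longitude: L_s = 360° × (259 − 80)/365.25 = 176.427°.
sin δ = sin 23.44° × sin 176.427° = 0.02479, so δ = +1.420°.
cos h₀ = −tan ϕ · tan δ = −tan(+43.3°) × tan(+1.420°) = -0.0234, so h₀ = 1.5942 rad = 91.34°.
Daylight = 2h₀/(2π) × 24.00 h = (1.5942/π) × 24.00 = 12.18 h.

12.18 h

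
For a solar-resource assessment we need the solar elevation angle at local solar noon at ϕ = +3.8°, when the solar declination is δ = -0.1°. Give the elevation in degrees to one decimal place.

86.1°

At local noon the hour angle is zero, so the zenith angle equals |ϕ − δ| = |+3.8° − (-0.100°)| = 3.900°.
Elevation = 90° − 3.900° = 86.1°.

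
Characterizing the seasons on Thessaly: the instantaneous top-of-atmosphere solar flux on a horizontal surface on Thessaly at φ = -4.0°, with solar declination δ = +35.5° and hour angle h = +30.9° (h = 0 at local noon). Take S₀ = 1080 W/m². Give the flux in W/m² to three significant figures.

709 W/m²

cos θ_z = sin φ sin δ + cos φ cos δ cos h = -0.040508 + 0.696862 = 0.656354.
Flux = S₀ · cos θ_z = 1080 × 0.656354 = 708.9 W/m².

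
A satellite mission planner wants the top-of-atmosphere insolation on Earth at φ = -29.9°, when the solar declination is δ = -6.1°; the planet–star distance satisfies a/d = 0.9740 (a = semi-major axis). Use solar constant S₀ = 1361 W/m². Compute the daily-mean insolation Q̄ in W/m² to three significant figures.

Q̄ ≈ 389 W/m²

cos H₀ = −tan(-29.9°) tan(-6.100°) = -0.0615, H₀ = 1.6323 rad.
Bracket: H₀ sin φ sin δ + cos φ cos δ sin H₀ = 1.6323×-0.49849×-0.10626 + 0.86690×0.99434×0.99811 = 0.086462 + 0.860364 = 0.946826.
Inverse-square distance factor (a/d)² = 0.9740² = 0.948676.
Q̄ = (S₀/π) × 0.948676 × [bracket] = (1361/π) × 0.948676 × 0.946826 = 389.1 W/m².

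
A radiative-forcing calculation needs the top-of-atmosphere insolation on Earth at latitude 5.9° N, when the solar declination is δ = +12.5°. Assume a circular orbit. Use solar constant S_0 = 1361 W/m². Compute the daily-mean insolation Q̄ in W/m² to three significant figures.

Q̄ ≈ 436 W/m²

cos h₀ = −tan(+5.9°) tan(+12.500°) = -0.0229, h₀ = 1.5937 rad.
Bracket: h₀ sin ϕ sin δ + cos ϕ cos δ sin h₀ = 1.5937×0.10279×0.21644 + 0.99470×0.97630×0.99974 = 0.035456 + 0.970873 = 1.006329.
Q̄ = (S_0/π) × [bracket] = (1361/π) × 1.006329 = 436.0 W/m².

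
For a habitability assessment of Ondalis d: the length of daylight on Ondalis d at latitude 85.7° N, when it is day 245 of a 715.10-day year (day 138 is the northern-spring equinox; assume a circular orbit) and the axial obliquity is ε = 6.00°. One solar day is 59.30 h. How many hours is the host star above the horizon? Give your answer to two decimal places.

59.30 h

Solar longitude: λ_s = 360° × (245 − 138)/715.10 = 53.867°.
sin δ = sin 6.00° × sin 53.867° = 0.08442, so δ = +4.843°.
Sunrise equation: cos H₀ = −tan φ · tan δ = -1.1268 ≤ −1, so the host star never sets (polar day) and H₀ = π.
Daylight = 2H₀/(2π) × 59.30 h = (3.1416/π) × 59.30 = 59.30 h.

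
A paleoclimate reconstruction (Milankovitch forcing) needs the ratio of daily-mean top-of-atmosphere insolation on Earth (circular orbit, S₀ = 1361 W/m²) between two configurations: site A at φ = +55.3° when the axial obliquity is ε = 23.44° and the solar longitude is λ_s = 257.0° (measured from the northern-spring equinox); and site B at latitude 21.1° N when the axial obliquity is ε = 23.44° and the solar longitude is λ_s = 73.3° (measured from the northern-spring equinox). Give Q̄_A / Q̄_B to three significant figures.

— Configuration A (φ=+55.3°):
Solar declination: sin δ = sin ε · sin λ_s = sin 23.44° × sin 257.0° = -0.38759, so δ = -22.805°.
cos H₀ = −tan(+55.3°) tan(-22.805°) = 0.6072, H₀ = 0.9182 rad.
Bracket: H₀ sin φ sin δ + cos φ cos δ sin H₀ = 0.9182×0.82214×-0.38759 + 0.56928×0.92183×0.79453 = -0.292587 + 0.416953 = 0.124366.
Q̄ = (S₀/π) × [bracket] = (1361/π) × 0.124366 = 53.878 W/m².
— Configuration B (φ=+21.1°):
Solar declination: sin δ = sin ε · sin λ_s = sin 23.44° × sin 73.3° = 0.38101, so δ = +22.396°.
cos H₀ = −tan(+21.1°) tan(+22.396°) = -0.1590, H₀ = 1.7305 rad.
Bracket: H₀ sin φ sin δ + cos φ cos δ sin H₀ = 1.7305×0.36000×0.38101 + 0.93295×0.92457×0.98728 = 0.237362 + 0.851606 = 1.088968.
Q̄ = (S₀/π) × [bracket] = (1361/π) × 1.088968 = 471.76 W/m².
Ratio Q̄_A / Q̄_B = 53.878 / 471.76 = 0.1142.

Q̄_A / Q̄_B ≈ 0.114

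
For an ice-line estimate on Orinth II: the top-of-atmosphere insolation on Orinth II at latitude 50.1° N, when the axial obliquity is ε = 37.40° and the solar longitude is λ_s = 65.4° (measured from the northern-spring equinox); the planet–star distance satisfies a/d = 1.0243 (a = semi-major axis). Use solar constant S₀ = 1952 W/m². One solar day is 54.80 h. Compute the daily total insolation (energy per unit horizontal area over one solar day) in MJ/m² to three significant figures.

Solar declination: sin δ = sin ε · sin λ_s = sin 37.40° × sin 65.4° = 0.55225, so δ = +33.521°.
cos H₀ = −tan(+50.1°) tan(+33.521°) = -0.7922, H₀ = 2.4853 rad.
Bracket: H₀ sin φ sin δ + cos φ cos δ sin H₀ = 2.4853×0.76717×0.55225 + 0.64145×0.83368×0.61020 = 1.052946 + 0.326313 = 1.379259.
Inverse-square distance factor (a/d)² = 1.0243² = 1.049190.
Q̄ = (S₀/π) × 1.049190 × [bracket] = (1952/π) × 1.049190 × 1.379259 = 899.15 W/m².
Daily total = Q̄ × 54.80 h × 3600 s/h = 899.15 × 54.80 × 3600 / 10⁶ = 177.4 MJ/m².

177 MJ/m²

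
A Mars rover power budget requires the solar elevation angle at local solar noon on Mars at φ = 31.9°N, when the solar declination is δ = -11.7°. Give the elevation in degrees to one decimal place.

At local noon the hour angle is zero, so the zenith angle equals |φ − δ| = |+31.9° − (-11.700°)| = 43.600°.
Elevation = 90° − 43.600° = 46.4°.

46.4°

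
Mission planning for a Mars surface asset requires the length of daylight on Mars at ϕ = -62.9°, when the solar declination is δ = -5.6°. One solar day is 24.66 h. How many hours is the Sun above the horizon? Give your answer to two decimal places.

13.84 h

cos h₀ = −tan ϕ · tan δ = −tan(-62.9°) × tan(-5.600°) = -0.1916, so h₀ = 1.7636 rad = 101.05°.
Daylight = 2h₀/(2π) × 24.66 h = (1.7636/π) × 24.66 = 13.84 h.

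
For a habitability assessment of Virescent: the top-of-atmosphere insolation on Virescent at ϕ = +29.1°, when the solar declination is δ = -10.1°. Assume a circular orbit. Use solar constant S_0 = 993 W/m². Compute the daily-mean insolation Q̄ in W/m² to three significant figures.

cos h₀ = −tan(+29.1°) tan(-10.100°) = 0.0991, h₀ = 1.4715 rad.
Bracket: h₀ sin ϕ sin δ + cos ϕ cos δ sin h₀ = 1.4715×0.48634×-0.17537 + 0.87377×0.98450×0.99507 = -0.125503 + 0.855986 = 0.730483.
Q̄ = (S_0/π) × [bracket] = (993/π) × 0.730483 = 230.9 W/m².

Q̄ ≈ 231 W/m²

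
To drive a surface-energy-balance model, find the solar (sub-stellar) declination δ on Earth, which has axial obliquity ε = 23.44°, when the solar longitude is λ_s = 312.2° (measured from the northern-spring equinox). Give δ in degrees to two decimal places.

δ = -17.14°

sin δ = sin ε · sin λ_s = sin 23.44° × sin 312.2° = -0.294684.
δ = arcsin(-0.294684) = -17.14°.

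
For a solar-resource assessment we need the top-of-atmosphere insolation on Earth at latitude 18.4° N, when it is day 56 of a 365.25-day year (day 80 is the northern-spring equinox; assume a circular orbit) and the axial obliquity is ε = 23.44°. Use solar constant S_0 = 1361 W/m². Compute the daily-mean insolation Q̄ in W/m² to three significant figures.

Q̄ ≈ 372 W/m²

Solar longitude: L_s = 360° × (56 − 80)/365.25 = -23.655°, i.e. -23.655° + 360° = 336.345°.
sin δ = sin 23.44° × sin 336.345° = -0.15960, so δ = -9.184°.
cos h₀ = −tan(+18.4°) tan(-9.184°) = 0.0538, h₀ = 1.5170 rad.
Bracket: h₀ sin ϕ sin δ + cos ϕ cos δ sin h₀ = 1.5170×0.31565×-0.15960 + 0.94888×0.98718×0.99855 = -0.076423 + 0.935357 = 0.858934.
Q̄ = (S_0/π) × [bracket] = (1361/π) × 0.858934 = 372.1 W/m².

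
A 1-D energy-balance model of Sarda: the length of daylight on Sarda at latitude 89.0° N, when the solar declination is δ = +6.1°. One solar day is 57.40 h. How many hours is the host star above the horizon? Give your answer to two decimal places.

57.40 h

Sunrise equation: cos H₀ = −tan φ · tan δ = -6.1225 ≤ −1, so the host star never sets (polar day) and H₀ = π.
Daylight = 2H₀/(2π) × 57.40 h = (3.1416/π) × 57.40 = 57.40 h.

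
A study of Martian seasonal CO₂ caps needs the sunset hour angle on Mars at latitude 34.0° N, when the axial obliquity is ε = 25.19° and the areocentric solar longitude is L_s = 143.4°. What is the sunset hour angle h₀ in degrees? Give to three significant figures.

h₀ = 100°

sin δ = sin 25.19° × sin 143.4° = 0.25377, so δ = +14.700°.
cos h₀ = −tan ϕ · tan δ = −tan(+34.0°) × tan(+14.700°) = -0.1770, so h₀ = 1.7487 rad = 100.19°.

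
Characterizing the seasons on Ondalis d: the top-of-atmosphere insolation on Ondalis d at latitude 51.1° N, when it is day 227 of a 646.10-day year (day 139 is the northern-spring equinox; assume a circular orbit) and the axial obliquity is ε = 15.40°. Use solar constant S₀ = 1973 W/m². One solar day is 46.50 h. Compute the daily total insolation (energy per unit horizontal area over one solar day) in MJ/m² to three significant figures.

Solar longitude: λ_s = 360° × (227 − 139)/646.10 = 49.033°.
sin δ = sin 15.40° × sin 49.033° = 0.20052, so δ = +11.567°.
cos H₀ = −tan(+51.1°) tan(+11.567°) = -0.2537, H₀ = 1.8273 rad.
Bracket: H₀ sin φ sin δ + cos φ cos δ sin H₀ = 1.8273×0.77824×0.20052 + 0.62796×0.97969×0.96729 = 0.285155 + 0.595083 = 0.880238.
Q̄ = (S₀/π) × [bracket] = (1973/π) × 0.880238 = 552.81 W/m².
Daily total = Q̄ × 46.50 h × 3600 s/h = 552.81 × 46.50 × 3600 / 10⁶ = 92.54 MJ/m².

92.5 MJ/m²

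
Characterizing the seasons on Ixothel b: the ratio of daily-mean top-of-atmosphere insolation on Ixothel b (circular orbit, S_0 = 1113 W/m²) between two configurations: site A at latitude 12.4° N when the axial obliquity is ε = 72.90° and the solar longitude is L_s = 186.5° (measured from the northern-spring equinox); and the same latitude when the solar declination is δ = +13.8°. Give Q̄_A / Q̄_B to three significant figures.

— Configuration A (ϕ=+12.4°):
Solar declination: sin δ = sin ε · sin L_s = sin 72.90° × sin 186.5° = -0.10820, so δ = -6.211°.
cos h₀ = −tan(+12.4°) tan(-6.211°) = 0.0239, h₀ = 1.5469 rad.
Bracket: h₀ sin ϕ sin δ + cos ϕ cos δ sin h₀ = 1.5469×0.21474×-0.10820 + 0.97667×0.99413×0.99971 = -0.035942 + 0.970655 = 0.934713.
Q̄ = (S_0/π) × [bracket] = (1113/π) × 0.934713 = 331.15 W/m².
— Configuration B (ϕ=+12.4°):
cos h₀ = −tan(+12.4°) tan(+13.800°) = -0.0540, h₀ = 1.6248 rad.
Bracket: h₀ sin ϕ sin δ + cos ϕ cos δ sin h₀ = 1.6248×0.21474×0.23853 + 0.97667×0.97113×0.99854 = 0.083225 + 0.947089 = 1.030314.
Q̄ = (S_0/π) × [bracket] = (1113/π) × 1.030314 = 365.02 W/m².
Ratio Q̄_A / Q̄_B = 331.15 / 365.02 = 0.9072.

Q̄_A / Q̄_B ≈ 0.907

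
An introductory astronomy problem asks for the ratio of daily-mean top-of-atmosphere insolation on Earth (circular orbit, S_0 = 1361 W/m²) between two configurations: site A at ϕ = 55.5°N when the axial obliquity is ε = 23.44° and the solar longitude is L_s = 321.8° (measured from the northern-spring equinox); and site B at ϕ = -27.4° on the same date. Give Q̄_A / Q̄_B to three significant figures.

Q̄_A / Q̄_B ≈ 0.257

— Configuration A (ϕ=+55.5°):
Solar declination: sin δ = sin ε · sin L_s = sin 23.44° × sin 321.8° = -0.24600, so δ = -14.241°.
cos h₀ = −tan(+55.5°) tan(-14.241°) = 0.3693, h₀ = 1.1926 rad.
Bracket: h₀ sin ϕ sin δ + cos ϕ cos δ sin h₀ = 1.1926×0.82413×-0.24600 + 0.56641×0.96927×0.92932 = -0.241783 + 0.510201 = 0.268418.
Q̄ = (S_0/π) × [bracket] = (1361/π) × 0.268418 = 116.28 W/m².
— Configuration B (ϕ=-27.4°):
cos h₀ = −tan(-27.4°) tan(-14.241°) = -0.1316, h₀ = 1.7027 rad.
Bracket: h₀ sin ϕ sin δ + cos ϕ cos δ sin h₀ = 1.7027×-0.46020×-0.24600 + 0.88782×0.96927×0.99131 = 0.192761 + 0.853059 = 1.045820.
Q̄ = (S_0/π) × [bracket] = (1361/π) × 1.045820 = 453.07 W/m².
Ratio Q̄_A / Q̄_B = 116.28 / 453.07 = 0.2566.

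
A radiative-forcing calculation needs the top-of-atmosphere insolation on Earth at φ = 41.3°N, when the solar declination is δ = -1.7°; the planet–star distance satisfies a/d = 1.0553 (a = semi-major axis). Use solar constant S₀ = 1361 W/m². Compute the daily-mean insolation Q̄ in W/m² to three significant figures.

cos H₀ = −tan(+41.3°) tan(-1.700°) = 0.0261, H₀ = 1.5447 rad.
Bracket: H₀ sin φ sin δ + cos φ cos δ sin H₀ = 1.5447×0.66000×-0.02967 + 0.75126×0.99956×0.99966 = -0.030249 + 0.750674 = 0.720425.
Inverse-square distance factor (a/d)² = 1.0553² = 1.113658.
Q̄ = (S₀/π) × 1.113658 × [bracket] = (1361/π) × 1.113658 × 0.720425 = 347.6 W/m².

Q̄ ≈ 348 W/m²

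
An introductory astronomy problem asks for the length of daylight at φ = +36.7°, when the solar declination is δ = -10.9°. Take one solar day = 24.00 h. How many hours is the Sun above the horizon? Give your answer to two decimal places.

10.90 h

cos H₀ = −tan φ · tan δ = −tan(+36.7°) × tan(-10.900°) = 0.1435, so H₀ = 1.4268 rad = 81.75°.
Daylight = 2H₀/(2π) × 24.00 h = (1.4268/π) × 24.00 = 10.90 h.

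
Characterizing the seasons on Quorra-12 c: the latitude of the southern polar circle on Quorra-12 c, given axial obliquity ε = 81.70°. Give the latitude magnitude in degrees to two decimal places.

The polar circle is the lowest latitude that experiences at least one full rotation of continuous darkness at the northern-summer solstice; it lies at |ϕ| = 90° − ε = 90° − 81.70° = 8.30°.

8.30°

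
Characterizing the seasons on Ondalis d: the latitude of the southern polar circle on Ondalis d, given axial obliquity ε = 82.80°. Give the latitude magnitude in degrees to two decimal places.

7.20°

The polar circle is the lowest latitude that experiences at least one full rotation of continuous darkness at the northern-summer solstice; it lies at |φ| = 90° − ε = 90° − 82.80° = 7.20°.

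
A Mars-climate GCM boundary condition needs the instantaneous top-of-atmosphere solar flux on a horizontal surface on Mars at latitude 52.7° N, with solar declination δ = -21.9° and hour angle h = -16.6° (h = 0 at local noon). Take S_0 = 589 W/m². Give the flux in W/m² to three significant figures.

143 W/m²

cos θ_z = sin ϕ sin δ + cos ϕ cos δ cos h = -0.296702 + 0.538825 = 0.242123.
Flux = S_0 · cos θ_z = 589 × 0.242123 = 142.6 W/m².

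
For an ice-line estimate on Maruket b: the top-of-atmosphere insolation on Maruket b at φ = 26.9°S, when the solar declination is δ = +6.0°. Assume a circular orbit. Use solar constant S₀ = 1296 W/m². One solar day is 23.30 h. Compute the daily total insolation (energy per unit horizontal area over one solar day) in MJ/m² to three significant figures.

28.2 MJ/m²

cos H₀ = −tan(-26.9°) tan(+6.000°) = 0.0533, H₀ = 1.5174 rad.
Bracket: H₀ sin φ sin δ + cos φ cos δ sin H₀ = 1.5174×-0.45243×0.10453 + 0.89180×0.99452×0.99858 = -0.071762 + 0.885654 = 0.813892.
Q̄ = (S₀/π) × [bracket] = (1296/π) × 0.813892 = 335.75 W/m².
Daily total = Q̄ × 23.30 h × 3600 s/h = 335.75 × 23.30 × 3600 / 10⁶ = 28.16 MJ/m².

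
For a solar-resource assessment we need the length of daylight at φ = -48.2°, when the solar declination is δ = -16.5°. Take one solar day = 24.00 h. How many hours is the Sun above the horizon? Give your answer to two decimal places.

cos H₀ = −tan φ · tan δ = −tan(-48.2°) × tan(-16.500°) = -0.3313, so H₀ = 1.9085 rad = 109.35°.
Daylight = 2H₀/(2π) × 24.00 h = (1.9085/π) × 24.00 = 14.58 h.

14.58 h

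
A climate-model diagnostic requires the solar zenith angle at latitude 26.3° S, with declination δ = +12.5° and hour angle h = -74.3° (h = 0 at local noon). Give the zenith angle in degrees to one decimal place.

cos θ_z = sin ϕ sin δ + cos ϕ cos δ cos h = -0.095898 + 0.236839 = 0.140941.
θ_z = arccos(0.140941) = 81.9°.

θ_z = 81.9°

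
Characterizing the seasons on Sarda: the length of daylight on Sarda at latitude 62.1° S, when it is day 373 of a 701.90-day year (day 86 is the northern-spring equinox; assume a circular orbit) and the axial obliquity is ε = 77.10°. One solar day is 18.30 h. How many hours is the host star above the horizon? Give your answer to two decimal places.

Solar longitude: L_s = 360° × (373 − 86)/701.90 = 147.200°.
sin δ = sin 77.10° × sin 147.200° = 0.52803, so δ = +31.872°.
cos h₀ = −tan ϕ · tan δ = 1.1743 ≥ 1, so the host star never rises (polar night) and h₀ = 0.
Daylight = 2h₀/(2π) × 18.30 h = (0.0000/π) × 18.30 = 0.00 h.

0.00 h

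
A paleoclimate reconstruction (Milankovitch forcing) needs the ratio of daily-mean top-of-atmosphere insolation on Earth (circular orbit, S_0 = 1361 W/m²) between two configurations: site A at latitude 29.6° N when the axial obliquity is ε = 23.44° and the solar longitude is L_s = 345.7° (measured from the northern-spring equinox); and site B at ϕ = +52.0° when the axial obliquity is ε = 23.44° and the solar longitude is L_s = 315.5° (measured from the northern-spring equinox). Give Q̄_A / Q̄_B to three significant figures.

Q̄_A / Q̄_B ≈ 2.75

— Configuration A (ϕ=+29.6°):
Solar declination: sin δ = sin ε · sin L_s = sin 23.44° × sin 345.7° = -0.09825, so δ = -5.639°.
cos h₀ = −tan(+29.6°) tan(-5.639°) = 0.0561, h₀ = 1.5147 rad.
Bracket: h₀ sin ϕ sin δ + cos ϕ cos δ sin h₀ = 1.5147×0.49394×-0.09825 + 0.86949×0.99516×0.99843 = -0.073508 + 0.863923 = 0.790415.
Q̄ = (S_0/π) × [bracket] = (1361/π) × 0.790415 = 342.42 W/m².
— Configuration B (ϕ=+52.0°):
Solar declination: sin δ = sin ε · sin L_s = sin 23.44° × sin 315.5° = -0.27881, so δ = -16.189°.
cos h₀ = −tan(+52.0°) tan(-16.189°) = 0.3716, h₀ = 1.1901 rad.
Bracket: h₀ sin ϕ sin δ + cos ϕ cos δ sin h₀ = 1.1901×0.78801×-0.27881 + 0.61566×0.96035×0.92839 = -0.261471 + 0.548910 = 0.287439.
Q̄ = (S_0/π) × [bracket] = (1361/π) × 0.287439 = 124.52 W/m².
Ratio Q̄_A / Q̄_B = 342.42 / 124.52 = 2.750.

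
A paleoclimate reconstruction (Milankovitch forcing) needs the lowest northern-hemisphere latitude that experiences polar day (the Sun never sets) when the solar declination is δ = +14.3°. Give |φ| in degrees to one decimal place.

Polar day requires cos H₀ = −tan φ tan δ ≤ −1, i.e. tan φ tan δ ≥ 1.
The boundary is |tan φ| · |tan δ| = 1, so |φ| = 90° − |δ| = 90° − 14.3° = 75.7° in the northern hemisphere.

|φ| = 75.7°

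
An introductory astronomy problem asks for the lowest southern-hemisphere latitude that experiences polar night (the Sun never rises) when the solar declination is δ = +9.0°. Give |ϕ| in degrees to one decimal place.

Polar night requires cos h₀ = −tan ϕ tan δ ≥ 1, i.e. tan ϕ tan δ ≤ −1.
The boundary is |tan ϕ| · |tan δ| = 1, so |ϕ| = 90° − |δ| = 90° − 9.0° = 81.0° in the southern hemisphere.

|ϕ| = 81.0°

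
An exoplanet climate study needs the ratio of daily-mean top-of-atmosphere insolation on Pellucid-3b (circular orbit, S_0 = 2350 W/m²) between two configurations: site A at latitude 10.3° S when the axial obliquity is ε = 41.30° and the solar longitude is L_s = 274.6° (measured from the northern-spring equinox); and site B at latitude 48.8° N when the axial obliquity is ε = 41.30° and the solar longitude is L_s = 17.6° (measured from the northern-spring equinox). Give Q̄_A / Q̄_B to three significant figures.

Q̄_A / Q̄_B ≈ 1.04

— Configuration A (ϕ=-10.3°):
Solar declination: sin δ = sin ε · sin L_s = sin 41.30° × sin 274.6° = -0.65788, so δ = -41.138°.
cos h₀ = −tan(-10.3°) tan(-41.138°) = -0.1587, h₀ = 1.7302 rad.
Bracket: h₀ sin ϕ sin δ + cos ϕ cos δ sin h₀ = 1.7302×-0.17880×-0.65788 + 0.98389×0.75313×0.98732 = 0.203522 + 0.731601 = 0.935123.
Q̄ = (S_0/π) × [bracket] = (2350/π) × 0.935123 = 699.50 W/m².
— Configuration B (ϕ=+48.8°):
Solar declination: sin δ = sin ε · sin L_s = sin 41.30° × sin 17.6° = 0.19956, so δ = +11.512°.
cos h₀ = −tan(+48.8°) tan(+11.512°) = -0.2326, h₀ = 1.8056 rad.
Bracket: h₀ sin ϕ sin δ + cos ϕ cos δ sin h₀ = 1.8056×0.75241×0.19956 + 0.65869×0.97988×0.97256 = 0.271113 + 0.627726 = 0.898839.
Q̄ = (S_0/π) × [bracket] = (2350/π) × 0.898839 = 672.36 W/m².
Ratio Q̄_A / Q̄_B = 699.50 / 672.36 = 1.040.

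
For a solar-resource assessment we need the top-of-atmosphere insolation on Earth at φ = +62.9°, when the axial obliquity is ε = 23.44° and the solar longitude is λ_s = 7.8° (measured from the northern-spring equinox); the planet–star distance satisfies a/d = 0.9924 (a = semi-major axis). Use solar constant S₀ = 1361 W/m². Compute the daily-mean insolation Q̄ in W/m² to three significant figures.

Q̄ ≈ 227 W/m²

Solar declination: sin δ = sin ε · sin λ_s = sin 23.44° × sin 7.8° = 0.05399, so δ = +3.095°.
cos H₀ = −tan(+62.9°) tan(+3.095°) = -0.1057, H₀ = 1.6766 rad.
Bracket: H₀ sin φ sin δ + cos φ cos δ sin H₀ = 1.6766×0.89021×0.05399 + 0.45554×0.99854×0.99440 = 0.080581 + 0.452328 = 0.532909.
Inverse-square distance factor (a/d)² = 0.9924² = 0.984858.
Q̄ = (S₀/π) × 0.984858 × [bracket] = (1361/π) × 0.984858 × 0.532909 = 227.4 W/m².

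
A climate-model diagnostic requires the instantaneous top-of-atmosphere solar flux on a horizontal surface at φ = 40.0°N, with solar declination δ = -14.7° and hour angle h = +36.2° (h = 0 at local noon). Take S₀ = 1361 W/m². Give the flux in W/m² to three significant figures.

592 W/m²

cos θ_z = sin φ sin δ + cos φ cos δ cos h = -0.163112 + 0.597933 = 0.434821.
Flux = S₀ · cos θ_z = 1361 × 0.434821 = 591.8 W/m².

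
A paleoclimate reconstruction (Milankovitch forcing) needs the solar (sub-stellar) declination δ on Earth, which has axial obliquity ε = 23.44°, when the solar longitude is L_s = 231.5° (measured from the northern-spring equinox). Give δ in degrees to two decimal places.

sin δ = sin ε · sin L_s = sin 23.44° × sin 231.5° = -0.311313.
δ = arcsin(-0.311313) = -18.14°.

δ = -18.14°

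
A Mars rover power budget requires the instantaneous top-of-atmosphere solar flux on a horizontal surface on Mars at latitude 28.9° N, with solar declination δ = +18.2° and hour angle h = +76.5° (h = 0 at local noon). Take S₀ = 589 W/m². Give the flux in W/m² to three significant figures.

cos θ_z = sin φ sin δ + cos φ cos δ cos h = 0.150946 + 0.194149 = 0.345095.
Flux = S₀ · cos θ_z = 589 × 0.345095 = 203.3 W/m².

203 W/m²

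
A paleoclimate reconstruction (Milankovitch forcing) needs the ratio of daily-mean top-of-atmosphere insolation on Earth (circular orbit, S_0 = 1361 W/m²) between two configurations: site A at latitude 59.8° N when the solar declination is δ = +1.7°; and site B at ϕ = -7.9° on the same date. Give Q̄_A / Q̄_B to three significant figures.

— Configuration A (ϕ=+59.8°):
cos h₀ = −tan(+59.8°) tan(+1.700°) = -0.0510, h₀ = 1.6218 rad.
Bracket: h₀ sin ϕ sin δ + cos ϕ cos δ sin h₀ = 1.6218×0.86427×0.02967 + 0.50302×0.99956×0.99870 = 0.041588 + 0.502145 = 0.543733.
Q̄ = (S_0/π) × [bracket] = (1361/π) × 0.543733 = 235.56 W/m².
— Configuration B (ϕ=-7.9°):
cos h₀ = −tan(-7.9°) tan(+1.700°) = 0.0041, h₀ = 1.5667 rad.
Bracket: h₀ sin ϕ sin δ + cos ϕ cos δ sin h₀ = 1.5667×-0.13744×0.02967 + 0.99051×0.99956×0.99999 = -0.006389 + 0.990064 = 0.983675.
Q̄ = (S_0/π) × [bracket] = (1361/π) × 0.983675 = 426.15 W/m².
Ratio Q̄_A / Q̄_B = 235.56 / 426.15 = 0.5528.

Q̄_A / Q̄_B ≈ 0.553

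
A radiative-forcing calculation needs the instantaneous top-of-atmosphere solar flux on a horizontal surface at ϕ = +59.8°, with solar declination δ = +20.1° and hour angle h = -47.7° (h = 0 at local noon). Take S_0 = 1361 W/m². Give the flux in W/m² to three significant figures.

837 W/m²

cos θ_z = sin ϕ sin δ + cos ϕ cos δ cos h = 0.297016 + 0.317920 = 0.614936.
Flux = S_0 · cos θ_z = 1361 × 0.614936 = 836.9 W/m².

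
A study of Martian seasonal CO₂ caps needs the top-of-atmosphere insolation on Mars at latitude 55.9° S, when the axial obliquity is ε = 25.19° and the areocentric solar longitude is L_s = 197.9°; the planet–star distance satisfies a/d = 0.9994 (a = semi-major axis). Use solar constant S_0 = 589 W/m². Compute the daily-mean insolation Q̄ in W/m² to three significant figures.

sin δ = sin 25.19° × sin 197.9° = -0.13082, so δ = -7.517°.
cos h₀ = −tan(-55.9°) tan(-7.517°) = -0.1949, h₀ = 1.7669 rad.
Bracket: h₀ sin ϕ sin δ + cos ϕ cos δ sin h₀ = 1.7669×-0.82806×-0.13082 + 0.56064×0.99141×0.98082 = 0.191403 + 0.545163 = 0.736566.
Inverse-square distance factor (a/d)² = 0.9994² = 0.998800.
Q̄ = (S_0/π) × 0.998800 × [bracket] = (589/π) × 0.998800 × 0.736566 = 137.9 W/m².

Q̄ ≈ 138 W/m²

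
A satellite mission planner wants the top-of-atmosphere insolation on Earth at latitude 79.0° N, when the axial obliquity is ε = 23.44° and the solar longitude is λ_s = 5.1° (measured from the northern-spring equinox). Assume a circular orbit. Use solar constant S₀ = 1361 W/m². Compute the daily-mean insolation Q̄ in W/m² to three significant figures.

Solar declination: sin δ = sin ε · sin λ_s = sin 23.44° × sin 5.1° = 0.03536, so δ = +2.026°.
cos H₀ = −tan(+79.0°) tan(+2.026°) = -0.1820, H₀ = 1.7538 rad.
Bracket: H₀ sin φ sin δ + cos φ cos δ sin H₀ = 1.7538×0.98163×0.03536 + 0.19081×0.99937×0.98329 = 0.060875 + 0.187503 = 0.248378.
Q̄ = (S₀/π) × [bracket] = (1361/π) × 0.248378 = 107.6 W/m².

Q̄ ≈ 108 W/m²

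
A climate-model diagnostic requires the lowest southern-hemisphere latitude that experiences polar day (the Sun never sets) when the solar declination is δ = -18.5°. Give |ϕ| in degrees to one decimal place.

Polar day requires cos h₀ = −tan ϕ tan δ ≤ −1, i.e. tan ϕ tan δ ≥ 1.
The boundary is |tan ϕ| · |tan δ| = 1, so |ϕ| = 90° − |δ| = 90° − 18.5° = 71.5° in the southern hemisphere.

|ϕ| = 71.5°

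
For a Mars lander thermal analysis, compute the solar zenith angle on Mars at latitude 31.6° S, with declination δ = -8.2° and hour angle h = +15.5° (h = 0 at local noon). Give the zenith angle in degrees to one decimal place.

θ_z = 27.5°

cos θ_z = sin φ sin δ + cos φ cos δ cos h = 0.074736 + 0.812359 = 0.887095.
θ_z = arccos(0.887095) = 27.5°.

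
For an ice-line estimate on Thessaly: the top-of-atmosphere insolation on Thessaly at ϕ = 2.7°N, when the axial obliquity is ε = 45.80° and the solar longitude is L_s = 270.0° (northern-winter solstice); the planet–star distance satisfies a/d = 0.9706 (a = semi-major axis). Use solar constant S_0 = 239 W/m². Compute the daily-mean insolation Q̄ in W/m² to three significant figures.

Solar declination: sin δ = sin ε · sin L_s = sin 45.80° × sin 270.0° = -0.71691, so δ = -45.800°.
cos h₀ = −tan(+2.7°) tan(-45.800°) = 0.0485, h₀ = 1.5223 rad.
Bracket: h₀ sin ϕ sin δ + cos ϕ cos δ sin h₀ = 1.5223×0.04711×-0.71691 + 0.99889×0.69717×0.99882 = -0.051414 + 0.695574 = 0.644160.
Inverse-square distance factor (a/d)² = 0.9706² = 0.942064.
Q̄ = (S_0/π) × 0.942064 × [bracket] = (239/π) × 0.942064 × 0.644160 = 46.17 W/m².

Q̄ ≈ 46.2 W/m²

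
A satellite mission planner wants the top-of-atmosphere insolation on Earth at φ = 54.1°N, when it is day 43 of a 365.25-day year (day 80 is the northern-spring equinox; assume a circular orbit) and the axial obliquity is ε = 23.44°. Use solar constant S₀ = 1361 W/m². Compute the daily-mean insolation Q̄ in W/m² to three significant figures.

Solar longitude: λ_s = 360° × (43 − 80)/365.25 = -36.468°, i.e. -36.468° + 360° = 323.532°.
sin δ = sin 23.44° × sin 323.532° = -0.23644, so δ = -13.676°.
cos H₀ = −tan(+54.1°) tan(-13.676°) = 0.3362, H₀ = 1.2280 rad.
Bracket: H₀ sin φ sin δ + cos φ cos δ sin H₀ = 1.2280×0.81004×-0.23644 + 0.58637×0.97165×0.94181 = -0.235194 + 0.536593 = 0.301399.
Q̄ = (S₀/π) × [bracket] = (1361/π) × 0.301399 = 130.6 W/m².

Q̄ ≈ 131 W/m²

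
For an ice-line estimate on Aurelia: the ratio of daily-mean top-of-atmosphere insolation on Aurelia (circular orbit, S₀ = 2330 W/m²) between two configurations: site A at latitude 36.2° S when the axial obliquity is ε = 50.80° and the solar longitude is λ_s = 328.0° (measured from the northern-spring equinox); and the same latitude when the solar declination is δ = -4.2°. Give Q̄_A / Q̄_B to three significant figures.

Q̄_A / Q̄_B ≈ 1.32

— Configuration A (φ=-36.2°):
Solar declination: sin δ = sin ε · sin λ_s = sin 50.80° × sin 328.0° = -0.41066, so δ = -24.246°.
cos H₀ = −tan(-36.2°) tan(-24.246°) = -0.3296, H₀ = 1.9067 rad.
Bracket: H₀ sin φ sin δ + cos φ cos δ sin H₀ = 1.9067×-0.59061×-0.41066 + 0.80696×0.91179×0.94411 = 0.462451 + 0.694655 = 1.157106.
Q̄ = (S₀/π) × [bracket] = (2330/π) × 1.157106 = 858.18 W/m².
— Configuration B (φ=-36.2°):
cos H₀ = −tan(-36.2°) tan(-4.200°) = -0.0537, H₀ = 1.6246 rad.
Bracket: H₀ sin φ sin δ + cos φ cos δ sin H₀ = 1.6246×-0.59061×-0.07324 + 0.80696×0.99731×0.99855 = 0.070274 + 0.803622 = 0.873896.
Q̄ = (S₀/π) × [bracket] = (2330/π) × 0.873896 = 648.14 W/m².
Ratio Q̄_A / Q̄_B = 858.18 / 648.14 = 1.324.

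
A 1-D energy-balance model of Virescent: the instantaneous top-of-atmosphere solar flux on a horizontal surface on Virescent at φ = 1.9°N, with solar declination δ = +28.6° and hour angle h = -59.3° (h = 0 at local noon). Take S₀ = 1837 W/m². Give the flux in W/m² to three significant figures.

cos θ_z = sin φ sin δ + cos φ cos δ cos h = 0.015871 + 0.448002 = 0.463873.
Flux = S₀ · cos θ_z = 1837 × 0.463873 = 852.1 W/m².

852 W/m²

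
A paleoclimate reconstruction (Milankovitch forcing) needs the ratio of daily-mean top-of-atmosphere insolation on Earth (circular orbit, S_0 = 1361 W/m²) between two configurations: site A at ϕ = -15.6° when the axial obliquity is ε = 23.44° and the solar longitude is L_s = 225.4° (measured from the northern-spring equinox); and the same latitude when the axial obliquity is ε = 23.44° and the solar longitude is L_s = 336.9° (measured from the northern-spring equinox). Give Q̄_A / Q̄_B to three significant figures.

Q̄_A / Q̄_B ≈ 1.03

— Configuration A (ϕ=-15.6°):
Solar declination: sin δ = sin ε · sin L_s = sin 23.44° × sin 225.4° = -0.28324, so δ = -16.453°.
cos h₀ = −tan(-15.6°) tan(-16.453°) = -0.0825, h₀ = 1.6533 rad.
Bracket: h₀ sin ϕ sin δ + cos ϕ cos δ sin h₀ = 1.6533×-0.26892×-0.28324 + 0.96316×0.95905×0.99659 = 0.125930 + 0.920569 = 1.046499.
Q̄ = (S_0/π) × [bracket] = (1361/π) × 1.046499 = 453.36 W/m².
— Configuration B (ϕ=-15.6°):
Solar declination: sin δ = sin ε · sin L_s = sin 23.44° × sin 336.9° = -0.15607, so δ = -8.979°.
cos h₀ = −tan(-15.6°) tan(-8.979°) = -0.0441, h₀ = 1.6149 rad.
Bracket: h₀ sin ϕ sin δ + cos ϕ cos δ sin h₀ = 1.6149×-0.26892×-0.15607 + 0.96316×0.98775×0.99903 = 0.067778 + 0.950438 = 1.018216.
Q̄ = (S_0/π) × [bracket] = (1361/π) × 1.018216 = 441.11 W/m².
Ratio Q̄_A / Q̄_B = 453.36 / 441.11 = 1.028.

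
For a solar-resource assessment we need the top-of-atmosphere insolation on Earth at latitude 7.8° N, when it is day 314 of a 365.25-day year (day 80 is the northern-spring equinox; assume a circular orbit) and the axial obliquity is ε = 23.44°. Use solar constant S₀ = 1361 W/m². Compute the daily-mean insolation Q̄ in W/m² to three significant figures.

Solar longitude: λ_s = 360° × (314 − 80)/365.25 = 230.637°.
sin δ = sin 23.44° × sin 230.637° = -0.30755, so δ = -17.911°.
cos H₀ = −tan(+7.8°) tan(-17.911°) = 0.0443, H₀ = 1.5265 rad.
Bracket: H₀ sin φ sin δ + cos φ cos δ sin H₀ = 1.5265×0.13572×-0.30755 + 0.99075×0.95153×0.99902 = -0.063717 + 0.941804 = 0.878087.
Q̄ = (S₀/π) × [bracket] = (1361/π) × 0.878087 = 380.4 W/m².

Q̄ ≈ 380 W/m²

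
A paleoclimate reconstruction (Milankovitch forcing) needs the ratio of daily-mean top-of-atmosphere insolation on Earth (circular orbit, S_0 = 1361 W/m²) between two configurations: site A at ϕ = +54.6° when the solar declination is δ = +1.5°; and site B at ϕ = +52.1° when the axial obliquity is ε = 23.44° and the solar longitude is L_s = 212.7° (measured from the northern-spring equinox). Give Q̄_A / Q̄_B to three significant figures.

— Configuration A (ϕ=+54.6°):
cos h₀ = −tan(+54.6°) tan(+1.500°) = -0.0368, h₀ = 1.6077 rad.
Bracket: h₀ sin ϕ sin δ + cos ϕ cos δ sin h₀ = 1.6077×0.81513×0.02618 + 0.57928×0.99966×0.99932 = 0.034308 + 0.578689 = 0.612997.
Q̄ = (S_0/π) × [bracket] = (1361/π) × 0.612997 = 265.56 W/m².
— Configuration B (ϕ=+52.1°):
Solar declination: sin δ = sin ε · sin L_s = sin 23.44° × sin 212.7° = -0.21490, so δ = -12.410°.
cos h₀ = −tan(+52.1°) tan(-12.410°) = 0.2827, h₀ = 1.2842 rad.
Bracket: h₀ sin ϕ sin δ + cos ϕ cos δ sin h₀ = 1.2842×0.78908×-0.21490 + 0.61429×0.97664×0.95922 = -0.217766 + 0.575475 = 0.357709.
Q̄ = (S_0/π) × [bracket] = (1361/π) × 0.357709 = 154.97 W/m².
Ratio Q̄_A / Q̄_B = 265.56 / 154.97 = 1.714.

Q̄_A / Q̄_B ≈ 1.71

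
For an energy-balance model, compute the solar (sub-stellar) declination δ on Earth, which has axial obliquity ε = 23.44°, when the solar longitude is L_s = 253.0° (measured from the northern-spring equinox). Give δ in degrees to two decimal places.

sin δ = sin ε · sin L_s = sin 23.44° × sin 253.0° = -0.380407.
δ = arcsin(-0.380407) = -22.36°.

δ = -22.36°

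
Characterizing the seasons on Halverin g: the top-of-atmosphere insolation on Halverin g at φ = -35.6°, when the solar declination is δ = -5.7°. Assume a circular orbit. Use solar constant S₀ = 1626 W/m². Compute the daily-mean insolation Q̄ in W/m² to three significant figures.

cos H₀ = −tan(-35.6°) tan(-5.700°) = -0.0715, H₀ = 1.6423 rad.
Bracket: H₀ sin φ sin δ + cos φ cos δ sin H₀ = 1.6423×-0.58212×-0.09932 + 0.81310×0.99506×0.99744 = 0.094951 + 0.807012 = 0.901963.
Q̄ = (S₀/π) × [bracket] = (1626/π) × 0.901963 = 466.8 W/m².

Q̄ ≈ 467 W/m²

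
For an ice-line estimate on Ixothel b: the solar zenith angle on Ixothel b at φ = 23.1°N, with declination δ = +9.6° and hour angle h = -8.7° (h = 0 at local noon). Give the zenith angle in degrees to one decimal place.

cos θ_z = sin φ sin δ + cos φ cos δ cos h = 0.065430 + 0.896505 = 0.961935.
θ_z = arccos(0.961935) = 15.9°.

θ_z = 15.9°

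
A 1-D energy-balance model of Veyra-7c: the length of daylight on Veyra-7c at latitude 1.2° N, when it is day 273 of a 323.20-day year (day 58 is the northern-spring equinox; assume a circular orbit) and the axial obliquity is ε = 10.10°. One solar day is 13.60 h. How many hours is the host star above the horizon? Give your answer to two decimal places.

Solar longitude: λ_s = 360° × (273 − 58)/323.20 = 239.480°.
sin δ = sin 10.10° × sin 239.480° = -0.15107, so δ = -8.689°.
cos H₀ = −tan φ · tan δ = −tan(+1.2°) × tan(-8.689°) = 0.0032, so H₀ = 1.5676 rad = 89.82°.
Daylight = 2H₀/(2π) × 13.60 h = (1.5676/π) × 13.60 = 6.79 h.

6.79 h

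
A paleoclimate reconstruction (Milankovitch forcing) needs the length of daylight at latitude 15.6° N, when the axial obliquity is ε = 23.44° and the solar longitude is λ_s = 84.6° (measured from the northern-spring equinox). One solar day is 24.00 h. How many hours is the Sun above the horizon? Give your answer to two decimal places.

Solar declination: sin δ = sin ε · sin λ_s = sin 23.44° × sin 84.6° = 0.39602, so δ = +23.330°.
cos H₀ = −tan φ · tan δ = −tan(+15.6°) × tan(+23.330°) = -0.1204, so H₀ = 1.6915 rad = 96.92°.
Daylight = 2H₀/(2π) × 24.00 h = (1.6915/π) × 24.00 = 12.92 h.

12.92 h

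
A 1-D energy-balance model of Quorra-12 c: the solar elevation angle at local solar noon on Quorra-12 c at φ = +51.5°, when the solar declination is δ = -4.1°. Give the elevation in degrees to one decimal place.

34.4°

At local noon the hour angle is zero, so the zenith angle equals |φ − δ| = |+51.5° − (-4.100°)| = 55.600°.
Elevation = 90° − 55.600° = 34.4°.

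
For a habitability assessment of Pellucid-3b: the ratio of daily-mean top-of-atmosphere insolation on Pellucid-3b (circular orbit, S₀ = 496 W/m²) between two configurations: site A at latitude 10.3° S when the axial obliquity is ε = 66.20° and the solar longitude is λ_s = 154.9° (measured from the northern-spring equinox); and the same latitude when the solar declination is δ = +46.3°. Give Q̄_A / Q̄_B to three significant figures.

— Configuration A (φ=-10.3°):
Solar declination: sin δ = sin ε · sin λ_s = sin 66.20° × sin 154.9° = 0.38813, so δ = +22.838°.
cos H₀ = −tan(-10.3°) tan(+22.838°) = 0.0765, H₀ = 1.4942 rad.
Bracket: H₀ sin φ sin δ + cos φ cos δ sin H₀ = 1.4942×-0.17880×0.38813 + 0.98389×0.92161×0.99707 = -0.103694 + 0.904106 = 0.800412.
Q̄ = (S₀/π) × [bracket] = (496/π) × 0.800412 = 126.37 W/m².
— Configuration B (φ=-10.3°):
cos H₀ = −tan(-10.3°) tan(+46.300°) = 0.1902, H₀ = 1.3795 rad.
Bracket: H₀ sin φ sin δ + cos φ cos δ sin H₀ = 1.3795×-0.17880×0.72297 + 0.98389×0.69088×0.98175 = -0.178324 + 0.667344 = 0.489020.
Q̄ = (S₀/π) × [bracket] = (496/π) × 0.489020 = 77.207 W/m².
Ratio Q̄_A / Q̄_B = 126.37 / 77.207 = 1.637.

Q̄_A / Q̄_B ≈ 1.64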